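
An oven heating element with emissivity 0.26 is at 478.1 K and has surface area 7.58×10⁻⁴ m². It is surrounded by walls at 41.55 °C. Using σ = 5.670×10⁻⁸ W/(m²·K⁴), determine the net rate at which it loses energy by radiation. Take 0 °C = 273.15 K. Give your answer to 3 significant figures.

Net loss ≈ 0.474 W

Surroundings: T = 41.55 °C + 273.15 = 314.70 K.
Area A = 7.58×10⁻⁴ m².
Net radiated power P_net = εσA(T⁴ − T₀⁴) = 0.26×5.670×10⁻⁸×7.58×10⁻⁴×(478.1⁴ − 314.70⁴).
T⁴ − T₀⁴ = 5.22486×10¹⁰ − 9.80815×10⁹ = 4.24404×10¹⁰ K⁴, so P_net = 0.474 W.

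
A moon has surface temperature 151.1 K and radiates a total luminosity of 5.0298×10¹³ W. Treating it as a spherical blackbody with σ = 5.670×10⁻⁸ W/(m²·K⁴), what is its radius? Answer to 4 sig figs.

R ≈ 3.680×10⁵ m

L = 4πR²σT⁴ ⇒ R = √(L/(4πσT⁴)).
σT⁴ = 29.5557 W/m², so R = √(5.0298×10¹³/(4π×29.5557)) = 3.680×10⁵ m.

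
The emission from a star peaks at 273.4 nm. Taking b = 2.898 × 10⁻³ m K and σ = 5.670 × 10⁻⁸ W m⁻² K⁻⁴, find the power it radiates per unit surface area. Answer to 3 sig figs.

I ≈ 7.16×10⁸ W/m²

Wien's law: T = b/λ_max = 2.898×10⁻³/2.734×10⁻⁷ = 10599.9 K.
Then I = σT⁴ = 5.670×10⁻⁸×(10599.9)⁴ = 7.16×10⁸ W/m².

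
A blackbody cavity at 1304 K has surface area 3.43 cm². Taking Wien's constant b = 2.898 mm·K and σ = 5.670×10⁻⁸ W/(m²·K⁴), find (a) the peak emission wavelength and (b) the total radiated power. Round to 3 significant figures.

λ_max ≈ 2.22 μm; P ≈ 56.2 W

(a) λ_max = b/T = 2.898×10⁻³/1304 = 2.222×10⁻⁶ m = 2.22 μm.
Area A = 3.43 cm² = 3.43×10⁻⁴ m².
(b) P = σAT⁴ = 5.670×10⁻⁸×3.43×10⁻⁴×(1304)⁴ = 56.2 W.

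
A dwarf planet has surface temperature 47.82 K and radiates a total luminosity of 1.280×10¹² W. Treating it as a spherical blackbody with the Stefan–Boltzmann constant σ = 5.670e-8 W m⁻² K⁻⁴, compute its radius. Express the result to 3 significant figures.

R ≈ 5.86×10⁵ m

L = 4πR²σT⁴ ⇒ R = √(L/(4πσT⁴)).
σT⁴ = 0.296498 W/m², so R = √(1.280×10¹²/(4π×0.296498)) = 5.86×10⁵ m.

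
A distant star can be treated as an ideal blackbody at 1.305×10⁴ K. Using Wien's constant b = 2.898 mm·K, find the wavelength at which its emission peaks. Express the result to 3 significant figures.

λ_max ≈ 222 nm

Wien's displacement law: λ_max = b/T = (2.898×10⁻³ m·K)/(1.305×10⁴ K) = 2.221×10⁻⁷ m.
That is 222 nm, in the ultraviolet range.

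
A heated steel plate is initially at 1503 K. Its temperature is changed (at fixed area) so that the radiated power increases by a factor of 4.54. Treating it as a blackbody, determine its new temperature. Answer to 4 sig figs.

T₂ ≈ 2194 K

P ∝ T⁴, so T₂/T₁ = (P₂/P₁)^(1/4) = (4.54)^(1/4) = 1.45970.
T₂ = 1503 × 1.45970 = 2194 K.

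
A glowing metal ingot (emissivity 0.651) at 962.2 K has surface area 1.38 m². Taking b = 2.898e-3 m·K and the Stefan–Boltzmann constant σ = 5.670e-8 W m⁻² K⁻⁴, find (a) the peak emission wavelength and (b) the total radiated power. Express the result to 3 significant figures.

(a) λ_max = b/T = 2.898×10⁻³/962.2 = 3.012×10⁻⁶ m = 3.01 μm.
Area A = 1.38 m².
(b) P = εσAT⁴ = 0.651×5.670×10⁻⁸×1.38×(962.2)⁴ = 4.37×10⁴ W.

λ_max ≈ 3.01 μm; P ≈ 4.37×10⁴ W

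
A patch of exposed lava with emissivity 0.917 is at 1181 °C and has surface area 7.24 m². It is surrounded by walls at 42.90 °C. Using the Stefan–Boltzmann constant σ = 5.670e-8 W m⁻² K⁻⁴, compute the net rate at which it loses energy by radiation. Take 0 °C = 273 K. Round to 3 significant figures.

Net loss ≈ 1.68×10⁶ W

T = 1181 °C + 273 = 1454 K.
Surroundings: T = 42.90 °C + 273 = 315.90 K.
Area A = 7.24 m².
Net radiated power P_net = εσA(T⁴ − T₀⁴) = 0.917×5.670×10⁻⁸×7.24×(1454⁴ − 315.90⁴).
T⁴ − T₀⁴ = 4.46949×10¹² − 9.95860×10⁹ = 4.45953×10¹² K⁴, so P_net = 1.68×10⁶ W.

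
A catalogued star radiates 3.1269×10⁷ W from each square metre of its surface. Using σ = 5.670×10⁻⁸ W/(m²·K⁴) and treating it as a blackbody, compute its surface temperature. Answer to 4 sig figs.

I = σT⁴, so T = (I/σ)^(1/4) = (3.1269×10⁷/(5.670×10⁻⁸))^(1/4) = 4846 K.

T ≈ 4846 K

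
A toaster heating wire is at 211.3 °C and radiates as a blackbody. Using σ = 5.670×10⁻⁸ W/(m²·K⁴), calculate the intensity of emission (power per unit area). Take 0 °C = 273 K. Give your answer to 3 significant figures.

I ≈ 3.12×10³ W/m²

T = 211.3 °C + 273 = 484.3 K.
Stefan–Boltzmann: I = σT⁴ = 5.670×10⁻⁸ × (484.3)⁴ = 3.12×10³ W/m².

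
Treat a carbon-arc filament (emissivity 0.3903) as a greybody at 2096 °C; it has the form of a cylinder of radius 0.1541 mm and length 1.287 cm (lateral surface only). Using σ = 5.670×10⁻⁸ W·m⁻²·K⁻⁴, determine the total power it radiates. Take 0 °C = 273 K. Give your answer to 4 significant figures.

T = 2096 °C + 273 = 2369 K.
Lateral area A = 2πrL = 2π×1.541×10⁻⁴×0.01287 = 1.24612×10⁻⁵ m².
P = εσAT⁴ = 0.3903 × 5.670×10⁻⁸ × 1.24612×10⁻⁵ × (2369)⁴ = 8.686 W.

P ≈ 8.686 W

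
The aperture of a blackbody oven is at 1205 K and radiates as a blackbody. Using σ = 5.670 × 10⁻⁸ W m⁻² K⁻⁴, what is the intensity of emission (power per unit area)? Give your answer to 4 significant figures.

I ≈ 1.195×10⁵ W/m²

Stefan–Boltzmann: I = σT⁴ = 5.670×10⁻⁸ × (1205)⁴ = 1.195×10⁵ W/m².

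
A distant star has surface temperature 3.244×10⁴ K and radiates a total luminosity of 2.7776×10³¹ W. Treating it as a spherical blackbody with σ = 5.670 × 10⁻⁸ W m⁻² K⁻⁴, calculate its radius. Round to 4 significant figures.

R ≈ 5.933×10⁹ m

L = 4πR²σT⁴ ⇒ R = √(L/(4πσT⁴)).
σT⁴ = 6.27923×10¹⁰ W/m², so R = √(2.7776×10³¹/(4π×6.27923×10¹⁰)) = 5.933×10⁹ m.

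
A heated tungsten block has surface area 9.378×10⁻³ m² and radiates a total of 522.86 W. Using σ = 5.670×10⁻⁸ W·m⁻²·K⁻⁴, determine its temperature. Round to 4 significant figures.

T ≈ 995.8 K

Area A = 9.378×10⁻³ m².
P = σAT⁴ ⇒ T = (P/(σA))^(1/4) = (522.86/(5.670×10⁻⁸×9.378×10⁻³))^(1/4) = 995.8 K.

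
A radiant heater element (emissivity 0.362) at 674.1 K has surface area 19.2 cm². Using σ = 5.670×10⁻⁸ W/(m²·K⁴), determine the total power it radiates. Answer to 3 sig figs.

Area A = 19.2 cm² = 1.92×10⁻³ m².
P = εσAT⁴ = 0.362 × 5.670×10⁻⁸ × 1.92×10⁻³ × (674.1)⁴ = 8.14 W.

P ≈ 8.14 W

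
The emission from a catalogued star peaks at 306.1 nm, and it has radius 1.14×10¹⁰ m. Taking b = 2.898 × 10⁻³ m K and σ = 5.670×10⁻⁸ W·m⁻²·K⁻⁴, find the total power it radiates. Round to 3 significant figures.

Wien's law: T = b/λ_max = 2.898×10⁻³/3.061×10⁻⁷ = 9467.49 K.
Surface area A = 4πR² = 4π(1.14×10¹⁰ m)² = 1.63313×10²¹ m².
Then P = σAT⁴ = 5.670×10⁻⁸×1.63313×10²¹×(9467.49)⁴ = 7.44×10²⁹ W.

P ≈ 7.44×10²⁹ W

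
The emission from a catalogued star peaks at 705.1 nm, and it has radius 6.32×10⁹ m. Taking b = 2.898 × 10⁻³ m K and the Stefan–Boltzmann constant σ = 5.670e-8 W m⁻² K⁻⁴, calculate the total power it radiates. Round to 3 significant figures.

Wien's law: T = b/λ_max = 2.898×10⁻³/7.051×10⁻⁷ = 4110.06 K.
Surface area A = 4πR² = 4π(6.32×10⁹ m)² = 5.01931×10²⁰ m².
Then P = σAT⁴ = 5.670×10⁻⁸×5.01931×10²⁰×(4110.06)⁴ = 8.12×10²⁷ W.

P ≈ 8.12×10²⁷ W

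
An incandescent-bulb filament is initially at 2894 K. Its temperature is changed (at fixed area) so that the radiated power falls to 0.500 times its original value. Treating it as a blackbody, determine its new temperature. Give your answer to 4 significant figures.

P ∝ T⁴, so T₂/T₁ = (P₂/P₁)^(1/4) = (0.500)^(1/4) = 0.840896.
T₂ = 2894 × 0.840896 = 2434 K.

T₂ ≈ 2434 K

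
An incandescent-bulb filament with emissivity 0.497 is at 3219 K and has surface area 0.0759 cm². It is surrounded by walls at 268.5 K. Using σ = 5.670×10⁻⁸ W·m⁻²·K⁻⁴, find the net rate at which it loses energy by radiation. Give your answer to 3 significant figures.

Net loss ≈ 23.0 W

Area A = 0.0759 cm² = 7.59×10⁻⁶ m².
Net radiated power P_net = εσA(T⁴ − T₀⁴) = 0.497×5.670×10⁻⁸×7.59×10⁻⁶×(3219⁴ − 268.5⁴).
T⁴ − T₀⁴ = 1.07370×10¹⁴ − 5.19729×10⁹ = 1.07365×10¹⁴ K⁴, so P_net = 23.0 W.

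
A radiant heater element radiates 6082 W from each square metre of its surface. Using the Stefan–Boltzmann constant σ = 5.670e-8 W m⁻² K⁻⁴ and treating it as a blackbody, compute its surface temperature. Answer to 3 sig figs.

T ≈ 572 K

I = σT⁴, so T = (I/σ)^(1/4) = (6082/(5.670×10⁻⁸))^(1/4) = 572 K.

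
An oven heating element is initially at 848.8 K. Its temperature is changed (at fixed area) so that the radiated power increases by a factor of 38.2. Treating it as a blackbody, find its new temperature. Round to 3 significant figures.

P ∝ T⁴, so T₂/T₁ = (P₂/P₁)^(1/4) = (38.2)^(1/4) = 2.48608.
T₂ = 848.8 × 2.48608 = 2.11×10³ K.

T₂ ≈ 2.11×10³ K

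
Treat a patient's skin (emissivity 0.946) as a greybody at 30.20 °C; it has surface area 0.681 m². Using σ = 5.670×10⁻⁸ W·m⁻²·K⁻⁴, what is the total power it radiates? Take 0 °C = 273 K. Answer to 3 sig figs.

P ≈ 309 W

T = 30.20 °C + 273 = 303.20 K.
Area A = 0.681 m².
P = εσAT⁴ = 0.946 × 5.670×10⁻⁸ × 0.681 × (303.20)⁴ = 309 W.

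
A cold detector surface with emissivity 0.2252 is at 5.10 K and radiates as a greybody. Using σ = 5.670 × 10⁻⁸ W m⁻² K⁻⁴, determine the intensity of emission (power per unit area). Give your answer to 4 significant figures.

I ≈ 8.638×10⁻⁶ W/m²

Stefan–Boltzmann: I = εσT⁴ = 0.2252 × 5.670×10⁻⁸ × (5.10)⁴ = 8.638×10⁻⁶ W/m².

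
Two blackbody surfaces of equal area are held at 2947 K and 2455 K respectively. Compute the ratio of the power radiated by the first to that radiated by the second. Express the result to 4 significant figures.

P₁/P₂ ≈ 2.076

With equal areas, P₁/P₂ = (T₁/T₂)⁴ = (2947/2455)⁴ = 2.076.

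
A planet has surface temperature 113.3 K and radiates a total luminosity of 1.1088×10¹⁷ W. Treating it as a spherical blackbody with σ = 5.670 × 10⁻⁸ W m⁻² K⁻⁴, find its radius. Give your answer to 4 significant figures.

R ≈ 3.073×10⁷ m

L = 4πR²σT⁴ ⇒ R = √(L/(4πσT⁴)).
σT⁴ = 9.34335 W/m², so R = √(1.1088×10¹⁷/(4π×9.34335)) = 3.073×10⁷ m.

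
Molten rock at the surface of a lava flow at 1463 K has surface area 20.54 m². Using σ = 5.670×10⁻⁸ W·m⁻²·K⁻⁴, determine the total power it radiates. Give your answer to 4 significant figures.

P ≈ 5.335×10⁶ W

Area A = 20.54 m².
P = σAT⁴ = 5.670×10⁻⁸ × 20.54 × (1463)⁴ = 5.335×10⁶ W.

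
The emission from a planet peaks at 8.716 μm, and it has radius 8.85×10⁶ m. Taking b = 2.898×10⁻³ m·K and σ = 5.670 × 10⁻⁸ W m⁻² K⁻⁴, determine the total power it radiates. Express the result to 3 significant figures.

Wien's law: T = b/λ_max = 2.898×10⁻³/8.716×10⁻⁶ = 332.492 K.
Surface area A = 4πR² = 4π(8.85×10⁶ m)² = 9.84230×10¹⁴ m².
Then P = σAT⁴ = 5.670×10⁻⁸×9.84230×10¹⁴×(332.492)⁴ = 6.82×10¹⁷ W.

P ≈ 6.82×10¹⁷ W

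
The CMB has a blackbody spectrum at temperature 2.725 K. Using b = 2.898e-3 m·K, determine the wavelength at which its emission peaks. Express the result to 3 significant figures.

λ_max ≈ 1.06 mm

Wien's displacement law: λ_max = b/T = (2.898×10⁻³ m·K)/(2.725 K) = 1.063×10⁻³ m.
That is 1.06 mm, in the microwave range.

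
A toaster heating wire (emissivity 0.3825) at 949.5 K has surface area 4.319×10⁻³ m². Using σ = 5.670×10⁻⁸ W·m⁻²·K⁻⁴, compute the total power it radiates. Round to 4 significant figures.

Area A = 4.319×10⁻³ m².
P = εσAT⁴ = 0.3825 × 5.670×10⁻⁸ × 4.319×10⁻³ × (949.5)⁴ = 76.13 W.

P ≈ 76.13 W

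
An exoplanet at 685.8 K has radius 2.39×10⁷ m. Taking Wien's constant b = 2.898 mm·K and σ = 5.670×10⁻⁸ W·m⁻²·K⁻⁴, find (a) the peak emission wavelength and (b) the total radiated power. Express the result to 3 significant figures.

λ_max ≈ 4.23 μm; P ≈ 9.00×10¹⁹ W

(a) λ_max = b/T = 2.898×10⁻³/685.8 = 4.226×10⁻⁶ m = 4.23 μm.
Surface area A = 4πR² = 4π(2.39×10⁷ m)² = 7.17804×10¹⁵ m².
(b) P = σAT⁴ = 5.670×10⁻⁸×7.17804×10¹⁵×(685.8)⁴ = 9.00×10¹⁹ W.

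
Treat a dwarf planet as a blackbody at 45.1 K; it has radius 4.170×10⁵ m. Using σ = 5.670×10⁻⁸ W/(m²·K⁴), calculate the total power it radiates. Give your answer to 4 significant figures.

Surface area A = 4πR² = 4π(4.170×10⁵ m)² = 2.18515×10¹² m².
P = σAT⁴ = 5.670×10⁻⁸ × 2.18515×10¹² × (45.1)⁴ = 5.126×10¹¹ W.

P ≈ 5.126×10¹¹ W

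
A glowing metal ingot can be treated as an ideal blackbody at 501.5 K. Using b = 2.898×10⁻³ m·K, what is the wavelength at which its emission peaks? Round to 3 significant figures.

λ_max ≈ 5.78 μm

Wien's displacement law: λ_max = b/T = (2.898×10⁻³ m·K)/(501.5 K) = 5.779×10⁻⁶ m.
That is 5.78 μm, in the infrared range.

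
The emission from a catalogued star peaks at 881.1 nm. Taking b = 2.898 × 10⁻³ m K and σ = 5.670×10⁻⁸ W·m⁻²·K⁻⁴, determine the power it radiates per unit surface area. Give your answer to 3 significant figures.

I ≈ 6.64×10⁶ W/m²

Wien's law: T = b/λ_max = 2.898×10⁻³/8.811×10⁻⁷ = 3289.07 K.
Then I = σT⁴ = 5.670×10⁻⁸×(3289.07)⁴ = 6.64×10⁶ W/m².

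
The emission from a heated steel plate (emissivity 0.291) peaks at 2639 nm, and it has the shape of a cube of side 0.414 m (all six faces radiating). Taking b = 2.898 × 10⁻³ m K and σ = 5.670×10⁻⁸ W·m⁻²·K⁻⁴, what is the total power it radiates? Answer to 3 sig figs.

P ≈ 2.47×10⁴ W

Wien's law: T = b/λ_max = 2.898×10⁻³/2.639×10⁻⁶ = 1098.14 K.
Area A = 6s² = 6×(0.414 m)² = 1.02838 m².
Then P = εσAT⁴ = 0.291×5.670×10⁻⁸×1.02838×(1098.14)⁴ = 2.47×10⁴ W.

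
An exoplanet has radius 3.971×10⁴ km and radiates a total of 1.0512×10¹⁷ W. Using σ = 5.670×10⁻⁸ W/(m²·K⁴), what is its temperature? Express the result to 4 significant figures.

T ≈ 98.35 K

Surface area A = 4πR² = 4π(3.971×10⁷ m)² = 1.98157×10¹⁶ m².
P = σAT⁴ ⇒ T = (P/(σA))^(1/4) = (1.0512×10¹⁷/(5.670×10⁻⁸×1.98157×10¹⁶))^(1/4) = 98.35 K.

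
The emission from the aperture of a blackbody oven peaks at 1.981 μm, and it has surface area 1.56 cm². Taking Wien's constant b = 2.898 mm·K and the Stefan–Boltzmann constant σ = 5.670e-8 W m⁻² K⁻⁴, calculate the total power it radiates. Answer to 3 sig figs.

Wien's law: T = b/λ_max = 2.898×10⁻³/1.981×10⁻⁶ = 1462.90 K.
Area A = 1.56 cm² = 1.56×10⁻⁴ m².
Then P = σAT⁴ = 5.670×10⁻⁸×1.56×10⁻⁴×(1462.90)⁴ = 40.5 W.

P ≈ 40.5 W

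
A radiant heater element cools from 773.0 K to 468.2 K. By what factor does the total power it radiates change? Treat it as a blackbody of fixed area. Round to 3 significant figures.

P ∝ T⁴, so P₂/P₁ = (T₂/T₁)⁴ = (468.2/773.0)⁴ = (0.605692)⁴ = 0.135.

P₂/P₁ ≈ 0.135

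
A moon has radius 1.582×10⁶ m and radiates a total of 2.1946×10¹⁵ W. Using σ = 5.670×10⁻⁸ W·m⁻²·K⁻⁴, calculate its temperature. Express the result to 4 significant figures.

T ≈ 187.3 K

Surface area A = 4πR² = 4π(1.582×10⁶ m)² = 3.14502×10¹³ m².
P = σAT⁴ ⇒ T = (P/(σA))^(1/4) = (2.1946×10¹⁵/(5.670×10⁻⁸×3.14502×10¹³))^(1/4) = 187.3 K.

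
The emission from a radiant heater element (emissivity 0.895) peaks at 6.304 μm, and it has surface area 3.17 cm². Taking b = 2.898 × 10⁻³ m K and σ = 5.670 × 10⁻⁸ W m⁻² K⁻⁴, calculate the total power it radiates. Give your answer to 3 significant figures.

P ≈ 0.718 W

Wien's law: T = b/λ_max = 2.898×10⁻³/6.304×10⁻⁶ = 459.708 K.
Area A = 3.17 cm² = 3.17×10⁻⁴ m².
Then P = εσAT⁴ = 0.895×5.670×10⁻⁸×3.17×10⁻⁴×(459.708)⁴ = 0.718 W.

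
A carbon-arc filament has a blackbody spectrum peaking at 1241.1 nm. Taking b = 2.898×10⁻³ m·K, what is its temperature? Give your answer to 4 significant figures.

Wien's law gives T = b/λ_max = (2.898×10⁻³ m·K)/(1.2411×10⁻⁶ m) = 2335 K.

T ≈ 2335 K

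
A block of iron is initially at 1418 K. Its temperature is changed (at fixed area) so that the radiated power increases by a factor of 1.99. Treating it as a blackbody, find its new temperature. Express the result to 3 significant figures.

T₂ ≈ 1.68×10³ K

P ∝ T⁴, so T₂/T₁ = (P₂/P₁)^(1/4) = (1.99)^(1/4) = 1.18772.
T₂ = 1418 × 1.18772 = 1.68×10³ K.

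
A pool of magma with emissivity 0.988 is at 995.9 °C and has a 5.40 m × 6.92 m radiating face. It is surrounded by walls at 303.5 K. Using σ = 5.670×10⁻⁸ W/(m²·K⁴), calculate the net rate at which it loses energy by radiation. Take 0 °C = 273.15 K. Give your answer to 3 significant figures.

T = 995.9 °C + 273.15 = 1269.05 K.
Area A = 5.40 × 6.92 = 37.368 m².
Net radiated power P_net = εσA(T⁴ − T₀⁴) = 0.988×5.670×10⁻⁸×37.368×(1269.05⁴ − 303.5⁴).
T⁴ − T₀⁴ = 2.59367×10¹² − 8.48467×10⁹ = 2.58519×10¹² K⁴, so P_net = 5.41×10⁶ W.

Net loss ≈ 5.41×10⁶ W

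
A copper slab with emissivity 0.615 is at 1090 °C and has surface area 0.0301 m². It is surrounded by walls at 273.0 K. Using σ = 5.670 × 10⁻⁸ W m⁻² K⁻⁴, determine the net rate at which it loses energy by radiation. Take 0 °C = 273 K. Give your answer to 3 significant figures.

T = 1090 °C + 273 = 1363 K.
Area A = 0.0301 m².
Net radiated power P_net = εσA(T⁴ − T₀⁴) = 0.615×5.670×10⁻⁸×0.0301×(1363⁴ − 273.0⁴).
T⁴ − T₀⁴ = 3.45131×10¹² − 5.55457×10⁹ = 3.44576×10¹² K⁴, so P_net = 3.62×10³ W.

Net loss ≈ 3.62×10³ W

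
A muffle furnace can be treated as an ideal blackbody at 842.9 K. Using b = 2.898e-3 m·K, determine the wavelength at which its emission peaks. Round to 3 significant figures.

Wien's displacement law: λ_max = b/T = (2.898×10⁻³ m·K)/(842.9 K) = 3.438×10⁻⁶ m.
That is 3.44 μm, in the infrared range.

λ_max ≈ 3.44 μm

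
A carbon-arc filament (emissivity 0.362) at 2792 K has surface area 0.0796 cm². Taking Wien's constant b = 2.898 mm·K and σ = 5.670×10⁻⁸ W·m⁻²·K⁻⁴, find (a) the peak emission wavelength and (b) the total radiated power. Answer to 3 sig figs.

(a) λ_max = b/T = 2.898×10⁻³/2792 = 1.038×10⁻⁶ m = 1.04×10³ nm.
Area A = 0.0796 cm² = 7.96×10⁻⁶ m².
(b) P = εσAT⁴ = 0.362×5.670×10⁻⁸×7.96×10⁻⁶×(2792)⁴ = 9.93 W.

λ_max ≈ 1.04×10³ nm; P ≈ 9.93 W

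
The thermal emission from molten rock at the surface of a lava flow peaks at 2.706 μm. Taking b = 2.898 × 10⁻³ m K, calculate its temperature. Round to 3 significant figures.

T ≈ 1.07×10³ K

Wien's law gives T = b/λ_max = (2.898×10⁻³ m·K)/(2.706×10⁻⁶ m) = 1.07×10³ K.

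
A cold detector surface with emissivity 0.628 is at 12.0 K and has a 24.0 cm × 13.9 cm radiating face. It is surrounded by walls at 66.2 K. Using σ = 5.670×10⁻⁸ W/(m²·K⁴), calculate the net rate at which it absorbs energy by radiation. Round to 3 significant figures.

Area A = 0.240 × 0.139 = 0.03336 m².
Net radiated power P_net = εσA(T⁴ − T₀⁴) = 0.628×5.670×10⁻⁸×0.03336×(12.0⁴ − 66.2⁴).
T⁴ − T₀⁴ = 20736.0 − 1.92058×10⁷ = -1.91851×10⁷ K⁴, so P_net = -0.0228 W — negative, meaning a net gain of 0.0228 W.

Net gain ≈ 0.0228 W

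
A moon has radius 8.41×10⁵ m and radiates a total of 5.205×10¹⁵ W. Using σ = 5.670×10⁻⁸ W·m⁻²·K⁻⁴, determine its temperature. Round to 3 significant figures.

Surface area A = 4πR² = 4π(8.41×10⁵ m)² = 8.88796×10¹² m².
P = σAT⁴ ⇒ T = (P/(σA))^(1/4) = (5.205×10¹⁵/(5.670×10⁻⁸×8.88796×10¹²))^(1/4) = 319 K.

T ≈ 319 K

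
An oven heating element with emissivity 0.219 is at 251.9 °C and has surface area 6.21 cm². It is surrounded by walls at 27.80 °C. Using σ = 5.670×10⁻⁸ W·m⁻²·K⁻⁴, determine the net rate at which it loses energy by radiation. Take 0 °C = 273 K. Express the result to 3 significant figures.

T = 251.9 °C + 273 = 524.9 K.
Surroundings: T = 27.80 °C + 273 = 300.80 K.
Area A = 6.21 cm² = 6.21×10⁻⁴ m².
Net radiated power P_net = εσA(T⁴ − T₀⁴) = 0.219×5.670×10⁻⁸×6.21×10⁻⁴×(524.9⁴ − 300.80⁴).
T⁴ − T₀⁴ = 7.59113×10¹⁰ − 8.18675×10⁹ = 6.77246×10¹⁰ K⁴, so P_net = 0.522 W.

Net loss ≈ 0.522 W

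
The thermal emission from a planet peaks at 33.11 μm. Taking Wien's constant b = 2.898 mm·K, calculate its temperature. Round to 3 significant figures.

T ≈ 87.5 K

Wien's law gives T = b/λ_max = (2.898×10⁻³ m·K)/(3.311×10⁻⁵ m) = 87.5 K.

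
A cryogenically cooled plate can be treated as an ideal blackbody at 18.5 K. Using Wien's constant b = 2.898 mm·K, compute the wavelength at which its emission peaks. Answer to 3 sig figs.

λ_max ≈ 0.157 mm

Wien's displacement law: λ_max = b/T = (2.898×10⁻³ m·K)/(18.5 K) = 1.566×10⁻⁴ m.
That is 0.157 mm, in the infrared range.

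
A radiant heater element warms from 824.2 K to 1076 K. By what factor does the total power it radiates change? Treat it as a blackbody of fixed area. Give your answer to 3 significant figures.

P₂/P₁ ≈ 2.90

P ∝ T⁴, so P₂/P₁ = (T₂/T₁)⁴ = (1076/824.2)⁴ = (1.30551)⁴ = 2.90.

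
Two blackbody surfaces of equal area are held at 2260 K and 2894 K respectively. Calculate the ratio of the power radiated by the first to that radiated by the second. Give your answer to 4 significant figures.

With equal areas, P₁/P₂ = (T₁/T₂)⁴ = (2260/2894)⁴ = 0.3719.

P₁/P₂ ≈ 0.3719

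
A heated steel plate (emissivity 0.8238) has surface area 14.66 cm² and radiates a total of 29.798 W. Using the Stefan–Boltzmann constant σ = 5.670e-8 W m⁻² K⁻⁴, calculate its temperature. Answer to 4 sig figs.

Area A = 14.66 cm² = 1.466×10⁻³ m².
P = εσAT⁴ ⇒ T = (P/(εσA))^(1/4) = (29.798/(0.8238×5.670×10⁻⁸×1.466×10⁻³))^(1/4) = 812.2 K.

T ≈ 812.2 K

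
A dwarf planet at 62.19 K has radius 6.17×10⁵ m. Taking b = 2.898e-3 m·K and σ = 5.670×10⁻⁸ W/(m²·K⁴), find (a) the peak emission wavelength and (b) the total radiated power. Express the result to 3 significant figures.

(a) λ_max = b/T = 2.898×10⁻³/62.19 = 4.660×10⁻⁵ m = 46.6 μm.
Surface area A = 4πR² = 4π(6.17×10⁵ m)² = 4.78388×10¹² m².
(b) P = σAT⁴ = 5.670×10⁻⁸×4.78388×10¹²×(62.19)⁴ = 4.06×10¹² W.

λ_max ≈ 46.6 μm; P ≈ 4.06×10¹² W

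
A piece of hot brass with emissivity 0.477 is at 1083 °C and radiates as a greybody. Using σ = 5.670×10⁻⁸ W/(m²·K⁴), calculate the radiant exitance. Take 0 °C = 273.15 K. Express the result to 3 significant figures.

T = 1083 °C + 273.15 = 1356.15 K.
Stefan–Boltzmann: I = εσT⁴ = 0.477 × 5.670×10⁻⁸ × (1356.15)⁴ = 9.15×10⁴ W/m².

I ≈ 9.15×10⁴ W/m²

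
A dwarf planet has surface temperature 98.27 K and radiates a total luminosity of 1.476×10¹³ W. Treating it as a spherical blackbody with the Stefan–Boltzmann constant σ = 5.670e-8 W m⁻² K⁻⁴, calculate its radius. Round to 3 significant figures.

L = 4πR²σT⁴ ⇒ R = √(L/(4πσT⁴)).
σT⁴ = 5.28770 W/m², so R = √(1.476×10¹³/(4π×5.28770)) = 4.71×10⁵ m.

R ≈ 4.71×10⁵ m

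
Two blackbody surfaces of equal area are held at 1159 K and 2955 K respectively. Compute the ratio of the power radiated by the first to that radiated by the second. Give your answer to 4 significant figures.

P₁/P₂ ≈ 0.02366

With equal areas, P₁/P₂ = (T₁/T₂)⁴ = (1159/2955)⁴ = 0.02366.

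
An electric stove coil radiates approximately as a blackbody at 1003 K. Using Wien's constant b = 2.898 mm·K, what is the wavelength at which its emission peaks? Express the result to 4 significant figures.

Wien's displacement law: λ_max = b/T = (2.898×10⁻³ m·K)/(1003 K) = 2.8893×10⁻⁶ m.
That is 2889 nm, in the infrared range.

λ_max ≈ 2889 nm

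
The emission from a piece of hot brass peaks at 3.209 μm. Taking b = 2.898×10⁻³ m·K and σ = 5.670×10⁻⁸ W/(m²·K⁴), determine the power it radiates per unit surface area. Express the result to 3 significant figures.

Wien's law: T = b/λ_max = 2.898×10⁻³/3.209×10⁻⁶ = 903.085 K.
Then I = σT⁴ = 5.670×10⁻⁸×(903.085)⁴ = 3.77×10⁴ W/m².

I ≈ 3.77×10⁴ W/m²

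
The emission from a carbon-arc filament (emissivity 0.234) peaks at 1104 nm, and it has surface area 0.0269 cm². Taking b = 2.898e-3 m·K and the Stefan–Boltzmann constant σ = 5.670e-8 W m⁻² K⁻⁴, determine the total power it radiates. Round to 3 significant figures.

P ≈ 1.69 W

Wien's law: T = b/λ_max = 2.898×10⁻³/1.104×10⁻⁶ = 2625.00 K.
Area A = 0.0269 cm² = 2.69×10⁻⁶ m².
Then P = εσAT⁴ = 0.234×5.670×10⁻⁸×2.69×10⁻⁶×(2625.00)⁴ = 1.69 W.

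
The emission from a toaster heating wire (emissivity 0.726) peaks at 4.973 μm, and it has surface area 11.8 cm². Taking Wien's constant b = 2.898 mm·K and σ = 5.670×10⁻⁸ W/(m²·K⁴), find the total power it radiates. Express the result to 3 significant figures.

P ≈ 5.60 W

Wien's law: T = b/λ_max = 2.898×10⁻³/4.973×10⁻⁶ = 582.747 K.
Area A = 11.8 cm² = 1.18×10⁻³ m².
Then P = εσAT⁴ = 0.726×5.670×10⁻⁸×1.18×10⁻³×(582.747)⁴ = 5.60 W.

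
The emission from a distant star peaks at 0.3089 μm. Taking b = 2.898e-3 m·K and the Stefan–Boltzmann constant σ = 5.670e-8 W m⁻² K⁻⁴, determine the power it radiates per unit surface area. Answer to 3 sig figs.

I ≈ 4.39×10⁸ W/m²

Wien's law: T = b/λ_max = 2.898×10⁻³/3.089×10⁻⁷ = 9381.68 K.
Then I = σT⁴ = 5.670×10⁻⁸×(9381.68)⁴ = 4.39×10⁸ W/m².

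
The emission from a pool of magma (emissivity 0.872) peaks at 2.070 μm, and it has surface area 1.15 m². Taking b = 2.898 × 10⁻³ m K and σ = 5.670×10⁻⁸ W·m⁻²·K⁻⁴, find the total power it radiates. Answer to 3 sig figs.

P ≈ 2.18×10⁵ W

Wien's law: T = b/λ_max = 2.898×10⁻³/2.070×10⁻⁶ = 1400.00 K.
Area A = 1.15 m².
Then P = εσAT⁴ = 0.872×5.670×10⁻⁸×1.15×(1400.00)⁴ = 2.18×10⁵ W.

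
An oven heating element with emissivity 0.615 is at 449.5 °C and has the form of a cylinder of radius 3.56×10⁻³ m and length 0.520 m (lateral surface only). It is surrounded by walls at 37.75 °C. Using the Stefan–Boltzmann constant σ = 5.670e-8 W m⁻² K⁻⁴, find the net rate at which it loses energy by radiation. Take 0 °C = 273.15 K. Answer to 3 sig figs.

T = 449.5 °C + 273.15 = 722.65 K.
Surroundings: T = 37.75 °C + 273.15 = 310.90 K.
Lateral area A = 2πrL = 2π×3.56×10⁻³×0.520 = 0.0116314 m².
Net radiated power P_net = εσA(T⁴ − T₀⁴) = 0.615×5.670×10⁻⁸×0.0116314×(722.65⁴ − 310.90⁴).
T⁴ − T₀⁴ = 2.72717×10¹¹ − 9.34293×10⁹ = 2.63374×10¹¹ K⁴, so P_net = 107 W.

Net loss ≈ 107 W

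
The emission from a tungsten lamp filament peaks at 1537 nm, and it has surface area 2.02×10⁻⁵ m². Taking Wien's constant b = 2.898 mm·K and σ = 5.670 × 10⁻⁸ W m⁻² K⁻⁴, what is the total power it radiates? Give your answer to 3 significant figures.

P ≈ 14.5 W

Wien's law: T = b/λ_max = 2.898×10⁻³/1.537×10⁻⁶ = 1885.49 K.
Area A = 2.02×10⁻⁵ m².
Then P = σAT⁴ = 5.670×10⁻⁸×2.02×10⁻⁵×(1885.49)⁴ = 14.5 W.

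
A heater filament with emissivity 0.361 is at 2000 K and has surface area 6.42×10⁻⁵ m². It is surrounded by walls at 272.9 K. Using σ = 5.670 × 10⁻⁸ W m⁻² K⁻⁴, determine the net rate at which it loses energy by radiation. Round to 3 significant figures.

Net loss ≈ 21.0 W

Area A = 6.42×10⁻⁵ m².
Net radiated power P_net = εσA(T⁴ − T₀⁴) = 0.361×5.670×10⁻⁸×6.42×10⁻⁵×(2000⁴ − 272.9⁴).
T⁴ − T₀⁴ = 1.60000×10¹³ − 5.54644×10⁹ = 1.59945×10¹³ K⁴, so P_net = 21.0 W.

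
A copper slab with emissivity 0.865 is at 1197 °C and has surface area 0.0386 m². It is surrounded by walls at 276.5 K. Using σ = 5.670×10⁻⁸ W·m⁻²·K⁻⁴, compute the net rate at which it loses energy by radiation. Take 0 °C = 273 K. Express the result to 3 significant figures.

Net loss ≈ 8.83×10³ W

T = 1197 °C + 273 = 1470 K.
Area A = 0.0386 m².
Net radiated power P_net = εσA(T⁴ − T₀⁴) = 0.865×5.670×10⁻⁸×0.0386×(1470⁴ − 276.5⁴).
T⁴ − T₀⁴ = 4.66949×10¹² − 5.84495×10⁹ = 4.66365×10¹² K⁴, so P_net = 8.83×10³ W.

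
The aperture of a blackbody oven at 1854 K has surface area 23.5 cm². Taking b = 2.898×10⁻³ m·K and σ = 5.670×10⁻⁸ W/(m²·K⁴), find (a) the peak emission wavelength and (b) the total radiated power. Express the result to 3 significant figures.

(a) λ_max = b/T = 2.898×10⁻³/1854 = 1.563×10⁻⁶ m = 1.56 μm.
Area A = 23.5 cm² = 2.35×10⁻³ m².
(b) P = σAT⁴ = 5.670×10⁻⁸×2.35×10⁻³×(1854)⁴ = 1.57×10³ W.

λ_max ≈ 1.56 μm; P ≈ 1.57×10³ W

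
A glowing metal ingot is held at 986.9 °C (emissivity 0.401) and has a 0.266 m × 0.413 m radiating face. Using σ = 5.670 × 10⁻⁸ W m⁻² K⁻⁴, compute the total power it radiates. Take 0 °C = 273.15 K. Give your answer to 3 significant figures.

T = 986.9 °C + 273.15 = 1260.05 K.
Area A = 0.266 × 0.413 = 0.109858 m².
P = εσAT⁴ = 0.401 × 5.670×10⁻⁸ × 0.109858 × (1260.05)⁴ = 6.30×10³ W.

P ≈ 6.30×10³ W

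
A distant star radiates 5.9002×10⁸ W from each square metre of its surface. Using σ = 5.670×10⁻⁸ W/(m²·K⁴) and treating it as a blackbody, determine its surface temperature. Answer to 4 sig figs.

I = σT⁴, so T = (I/σ)^(1/4) = (5.9002×10⁸/(5.670×10⁻⁸))^(1/4) = 1.010×10⁴ K.

T ≈ 1.010×10⁴ K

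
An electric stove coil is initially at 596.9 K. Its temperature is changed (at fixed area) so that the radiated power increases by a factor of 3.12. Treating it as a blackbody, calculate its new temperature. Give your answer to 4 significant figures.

T₂ ≈ 793.3 K

P ∝ T⁴, so T₂/T₁ = (P₂/P₁)^(1/4) = (3.12)^(1/4) = 1.32904.
T₂ = 596.9 × 1.32904 = 793.3 K.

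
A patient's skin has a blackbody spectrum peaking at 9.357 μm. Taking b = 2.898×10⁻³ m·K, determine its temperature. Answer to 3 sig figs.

T ≈ 310 K

Wien's law gives T = b/λ_max = (2.898×10⁻³ m·K)/(9.357×10⁻⁶ m) = 310 K.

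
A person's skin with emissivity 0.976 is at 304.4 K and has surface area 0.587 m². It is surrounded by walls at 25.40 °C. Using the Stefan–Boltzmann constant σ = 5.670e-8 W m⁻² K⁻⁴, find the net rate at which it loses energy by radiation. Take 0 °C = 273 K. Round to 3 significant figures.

Surroundings: T = 25.40 °C + 273 = 298.40 K.
Area A = 0.587 m².
Net radiated power P_net = εσA(T⁴ − T₀⁴) = 0.976×5.670×10⁻⁸×0.587×(304.4⁴ − 298.40⁴).
T⁴ − T₀⁴ = 8.58576×10⁹ − 7.92858×10⁹ = 6.57180×10⁸ K⁴, so P_net = 21.3 W.

Net loss ≈ 21.3 W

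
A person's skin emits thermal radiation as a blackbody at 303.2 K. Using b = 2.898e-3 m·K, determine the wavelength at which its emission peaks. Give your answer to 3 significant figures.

Wien's displacement law: λ_max = b/T = (2.898×10⁻³ m·K)/(303.2 K) = 9.558×10⁻⁶ m.
That is 9.56 μm, in the infrared range.

λ_max ≈ 9.56 μm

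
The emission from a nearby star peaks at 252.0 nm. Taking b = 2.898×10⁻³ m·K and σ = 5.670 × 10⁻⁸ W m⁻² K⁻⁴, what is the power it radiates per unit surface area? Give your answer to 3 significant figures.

I ≈ 9.92×10⁸ W/m²

Wien's law: T = b/λ_max = 2.898×10⁻³/2.520×10⁻⁷ = 11500.0 K.
Then I = σT⁴ = 5.670×10⁻⁸×(11500.0)⁴ = 9.92×10⁸ W/m².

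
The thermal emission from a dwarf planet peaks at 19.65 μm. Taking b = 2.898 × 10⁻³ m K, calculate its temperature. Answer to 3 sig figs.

Wien's law gives T = b/λ_max = (2.898×10⁻³ m·K)/(1.965×10⁻⁵ m) = 147 K.

T ≈ 147 K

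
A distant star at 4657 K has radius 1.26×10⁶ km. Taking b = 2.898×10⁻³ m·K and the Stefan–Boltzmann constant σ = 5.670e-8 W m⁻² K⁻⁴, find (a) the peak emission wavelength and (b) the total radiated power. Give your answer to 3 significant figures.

(a) λ_max = b/T = 2.898×10⁻³/4657 = 6.223×10⁻⁷ m = 0.622 μm.
Surface area A = 4πR² = 4π(1.26×10⁹ m)² = 1.99504×10¹⁹ m².
(b) P = σAT⁴ = 5.670×10⁻⁸×1.99504×10¹⁹×(4657)⁴ = 5.32×10²⁶ W.

λ_max ≈ 0.622 μm; P ≈ 5.32×10²⁶ W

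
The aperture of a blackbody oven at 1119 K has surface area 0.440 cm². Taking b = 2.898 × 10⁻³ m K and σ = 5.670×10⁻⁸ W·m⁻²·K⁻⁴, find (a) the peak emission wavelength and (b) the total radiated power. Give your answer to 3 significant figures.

(a) λ_max = b/T = 2.898×10⁻³/1119 = 2.590×10⁻⁶ m = 2.59×10³ nm.
Area A = 0.440 cm² = 4.40×10⁻⁵ m².
(b) P = σAT⁴ = 5.670×10⁻⁸×4.40×10⁻⁵×(1119)⁴ = 3.91 W.

λ_max ≈ 2.59×10³ nm; P ≈ 3.91 W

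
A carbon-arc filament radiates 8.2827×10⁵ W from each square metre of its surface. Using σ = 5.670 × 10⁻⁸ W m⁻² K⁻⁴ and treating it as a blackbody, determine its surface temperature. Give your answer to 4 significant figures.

I = σT⁴, so T = (I/σ)^(1/4) = (8.2827×10⁵/(5.670×10⁻⁸))^(1/4) = 1955 K.

T ≈ 1955 K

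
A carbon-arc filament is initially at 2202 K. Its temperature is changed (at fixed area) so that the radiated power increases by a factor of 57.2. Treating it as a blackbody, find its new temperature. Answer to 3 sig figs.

T₂ ≈ 6.06×10³ K

P ∝ T⁴, so T₂/T₁ = (P₂/P₁)^(1/4) = (57.2)^(1/4) = 2.75010.
T₂ = 2202 × 2.75010 = 6.06×10³ K.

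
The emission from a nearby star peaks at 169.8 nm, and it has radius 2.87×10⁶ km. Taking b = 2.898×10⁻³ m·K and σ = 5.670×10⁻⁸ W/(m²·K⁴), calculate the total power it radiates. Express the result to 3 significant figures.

Wien's law: T = b/λ_max = 2.898×10⁻³/1.698×10⁻⁷ = 17067.1 K.
Surface area A = 4πR² = 4π(2.87×10⁹ m)² = 1.03508×10²⁰ m².
Then P = σAT⁴ = 5.670×10⁻⁸×1.03508×10²⁰×(17067.1)⁴ = 4.98×10²⁹ W.

P ≈ 4.98×10²⁹ W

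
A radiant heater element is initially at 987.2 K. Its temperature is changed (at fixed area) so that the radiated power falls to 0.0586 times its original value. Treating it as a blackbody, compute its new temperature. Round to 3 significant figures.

P ∝ T⁴, so T₂/T₁ = (P₂/P₁)^(1/4) = (0.0586)^(1/4) = 0.492011.
T₂ = 987.2 × 0.492011 = 486 K.

T₂ ≈ 486 K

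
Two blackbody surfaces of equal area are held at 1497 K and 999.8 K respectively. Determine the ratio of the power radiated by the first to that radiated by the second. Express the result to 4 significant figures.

P₁/P₂ ≈ 5.026

With equal areas, P₁/P₂ = (T₁/T₂)⁴ = (1497/999.8)⁴ = 5.026.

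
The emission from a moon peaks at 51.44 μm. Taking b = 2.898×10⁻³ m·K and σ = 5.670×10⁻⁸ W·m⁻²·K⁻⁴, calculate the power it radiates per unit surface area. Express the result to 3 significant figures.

I ≈ 0.571 W/m²

Wien's law: T = b/λ_max = 2.898×10⁻³/5.144×10⁻⁵ = 56.3375 K.
Then I = σT⁴ = 5.670×10⁻⁸×(56.3375)⁴ = 0.571 W/m².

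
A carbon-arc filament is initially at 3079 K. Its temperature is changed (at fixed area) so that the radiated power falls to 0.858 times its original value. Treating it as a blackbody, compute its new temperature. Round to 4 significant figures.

T₂ ≈ 2963 K

P ∝ T⁴, so T₂/T₁ = (P₂/P₁)^(1/4) = (0.858)^(1/4) = 0.962436.
T₂ = 3079 × 0.962436 = 2963 K.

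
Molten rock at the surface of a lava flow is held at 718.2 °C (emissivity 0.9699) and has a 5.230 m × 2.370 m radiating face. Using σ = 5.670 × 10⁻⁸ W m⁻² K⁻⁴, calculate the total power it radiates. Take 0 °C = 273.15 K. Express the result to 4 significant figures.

T = 718.2 °C + 273.15 = 991.35 K.
Area A = 5.230 × 2.370 = 12.3951 m².
P = εσAT⁴ = 0.9699 × 5.670×10⁻⁸ × 12.3951 × (991.35)⁴ = 6.584×10⁵ W.

P ≈ 6.584×10⁵ W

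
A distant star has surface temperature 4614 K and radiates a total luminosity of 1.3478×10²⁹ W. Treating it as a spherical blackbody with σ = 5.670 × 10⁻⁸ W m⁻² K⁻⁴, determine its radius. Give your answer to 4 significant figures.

L = 4πR²σT⁴ ⇒ R = √(L/(4πσT⁴)).
σT⁴ = 2.56977×10⁷ W/m², so R = √(1.3478×10²⁹/(4π×2.56977×10⁷)) = 2.043×10¹⁰ m.

R ≈ 2.043×10¹⁰ m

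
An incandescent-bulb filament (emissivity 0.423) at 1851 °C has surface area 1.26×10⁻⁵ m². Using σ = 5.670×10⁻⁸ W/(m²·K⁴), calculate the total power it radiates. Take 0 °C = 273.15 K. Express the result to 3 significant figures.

T = 1851 °C + 273.15 = 2124.15 K.
Area A = 1.26×10⁻⁵ m².
P = εσAT⁴ = 0.423 × 5.670×10⁻⁸ × 1.26×10⁻⁵ × (2124.15)⁴ = 6.15 W.

P ≈ 6.15 W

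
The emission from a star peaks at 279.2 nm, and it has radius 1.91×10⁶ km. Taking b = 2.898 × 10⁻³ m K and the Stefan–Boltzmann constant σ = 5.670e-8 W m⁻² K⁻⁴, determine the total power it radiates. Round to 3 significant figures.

Wien's law: T = b/λ_max = 2.898×10⁻³/2.792×10⁻⁷ = 10379.7 K.
Surface area A = 4πR² = 4π(1.91×10⁹ m)² = 4.58434×10¹⁹ m².
Then P = σAT⁴ = 5.670×10⁻⁸×4.58434×10¹⁹×(10379.7)⁴ = 3.02×10²⁸ W.

P ≈ 3.02×10²⁸ W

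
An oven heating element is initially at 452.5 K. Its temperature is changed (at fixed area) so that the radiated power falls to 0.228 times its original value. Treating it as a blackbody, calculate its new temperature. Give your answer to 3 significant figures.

T₂ ≈ 313 K

P ∝ T⁴, so T₂/T₁ = (P₂/P₁)^(1/4) = (0.228)^(1/4) = 0.691009.
T₂ = 452.5 × 0.691009 = 313 K.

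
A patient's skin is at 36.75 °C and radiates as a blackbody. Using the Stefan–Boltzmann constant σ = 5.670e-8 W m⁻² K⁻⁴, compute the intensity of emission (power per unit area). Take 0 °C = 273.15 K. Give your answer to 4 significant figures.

I ≈ 523.0 W/m²

T = 36.75 °C + 273.15 = 309.90 K.
Stefan–Boltzmann: I = σT⁴ = 5.670×10⁻⁸ × (309.90)⁴ = 523.0 W/m².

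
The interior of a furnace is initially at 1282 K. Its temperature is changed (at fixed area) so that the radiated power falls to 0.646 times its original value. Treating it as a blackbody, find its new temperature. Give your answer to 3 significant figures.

T₂ ≈ 1.15×10³ K

P ∝ T⁴, so T₂/T₁ = (P₂/P₁)^(1/4) = (0.646)^(1/4) = 0.896516.
T₂ = 1282 × 0.896516 = 1.15×10³ K.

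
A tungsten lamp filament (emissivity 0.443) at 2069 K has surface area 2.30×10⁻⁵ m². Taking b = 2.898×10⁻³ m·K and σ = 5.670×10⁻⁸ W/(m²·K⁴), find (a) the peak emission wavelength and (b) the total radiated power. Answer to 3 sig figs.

(a) λ_max = b/T = 2.898×10⁻³/2069 = 1.401×10⁻⁶ m = 1.40×10³ nm.
Area A = 2.30×10⁻⁵ m².
(b) P = εσAT⁴ = 0.443×5.670×10⁻⁸×2.30×10⁻⁵×(2069)⁴ = 10.6 W.

λ_max ≈ 1.40×10³ nm; P ≈ 10.6 W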